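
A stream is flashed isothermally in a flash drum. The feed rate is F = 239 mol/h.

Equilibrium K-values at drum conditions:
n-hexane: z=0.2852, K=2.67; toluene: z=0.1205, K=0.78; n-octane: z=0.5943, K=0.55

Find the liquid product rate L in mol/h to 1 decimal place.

L = 176.4 mol/h

Material balance + equilibrium reduce to Σ zᵢ(Kᵢ−1)/(1+β(Kᵢ−1)) = 0.
Feasibility: ΣzᵢKᵢ = 1.1823, Σzᵢ/Kᵢ = 1.3418 — both > 1, two phases present.
Iterate (Newton) starting at β = 0.5:
  β = 0.5000: g = -0.11531, g' = -0.4439 → β = 0.2403
  β = 0.2403: g = 0.01206, g' = -0.5629 → β = 0.2617
  β = 0.2617: g = 0.00018, g' = -0.5464 → β = 0.2620
Converged at β = 0.2620.
Then V = β·F = 0.2620·239 = 62.6 mol/h and L = F − V = 176.4 mol/h.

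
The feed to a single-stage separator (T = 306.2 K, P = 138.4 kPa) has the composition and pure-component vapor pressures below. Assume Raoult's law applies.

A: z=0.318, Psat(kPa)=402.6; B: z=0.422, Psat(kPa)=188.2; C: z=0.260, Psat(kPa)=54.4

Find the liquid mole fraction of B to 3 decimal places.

Raoult's law: Kᵢ = Pᵢˢᵃᵗ/P = Pᵢˢᵃᵗ/138.4.
  K_A = 402.6/138.4 = 2.90896, K_B = 188.2/138.4 = 1.35983, K_C = 54.4/138.4 = 0.39306
Let ψ = V/F and solve Σ zᵢ(Kᵢ−1)/(1+ψ(Kᵢ−1)) = 0.
g(0) = ΣzᵢKᵢ − 1 = 0.601 and g(1) = 1 − Σzᵢ/Kᵢ = -0.081, so a root lies in (0, 1).
Iterate (Newton) starting at ψ = 0.64:
  ψ = 0.640: g = 0.1386, g' = -0.527 → ψ = 0.903
  ψ = 0.903: g = -0.0117, g' = -0.656 → ψ = 0.885
Converged at ψ = 0.885.
Compositions from xᵢ = zᵢ/(1+ψ(Kᵢ−1)), yᵢ = Kᵢxᵢ:
  A: x = 0.118, y = 0.344
  B: x = 0.320, y = 0.435
  C: x = 0.562, y = 0.221

x_B = 0.320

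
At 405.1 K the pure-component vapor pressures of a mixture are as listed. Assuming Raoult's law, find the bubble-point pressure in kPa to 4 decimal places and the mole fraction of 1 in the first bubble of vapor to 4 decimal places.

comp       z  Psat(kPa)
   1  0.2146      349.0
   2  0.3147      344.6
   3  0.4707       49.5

At the bubble point ψ → 0, so ΣzᵢKᵢ = 1 with Kᵢ = Pᵢˢᵃᵗ/P ⇒ P = ΣzᵢPᵢˢᵃᵗ.
P = 0.2146·349.0 + 0.3147·344.6 + 0.4707·49.5 = 206.6407 kPa
yᵢ = zᵢPᵢˢᵃᵗ/P ⇒ y_1 = 0.2146·349.0/206.6407 = 0.3624

Pbub = 206.6407 kPa, y_1 = 0.3624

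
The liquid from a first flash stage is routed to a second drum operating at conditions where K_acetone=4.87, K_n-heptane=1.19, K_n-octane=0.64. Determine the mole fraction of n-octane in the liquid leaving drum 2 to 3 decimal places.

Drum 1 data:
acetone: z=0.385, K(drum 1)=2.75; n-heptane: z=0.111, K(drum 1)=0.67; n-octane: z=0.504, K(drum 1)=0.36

x_n-octane (drum 2) = 0.820

Drum 1:
Rachford–Rice: g(ψ₁) = Σ zᵢ(Kᵢ−1)/(1+ψ₁(Kᵢ−1)) = 0.
g(0) = ΣzᵢKᵢ − 1 = 0.315 and g(1) = 1 − Σzᵢ/Kᵢ = -0.706, so a root lies in (0, 1).
Newton iteration, ψ₁⁰ = 0.5:
  ψ₁ = 0.500: g = -0.1589, g' = -0.799 → ψ₁ = 0.301
  ψ₁ = 0.301: g = 0.0009, g' = -0.837 → ψ₁ = 0.302
Converged at ψ₁ = 0.302.
Drum-1 compositions:
  acetone: x = 0.252, y = 0.692
  n-heptane: x = 0.123, y = 0.083
  n-octane: x = 0.625, y = 0.225
Drum-2 feed = drum-1 liquid: z₂ = (0.2518, 0.1233, 0.6249).
Drum 2:
Material balance + equilibrium reduce to Σ zᵢ(Kᵢ−1)/(1+ψ₂(Kᵢ−1)) = 0.
Feasibility: ΣzᵢKᵢ = 1.773, Σzᵢ/Kᵢ = 1.132 — both > 1, two phases present.
Newton iteration, ψ₂⁰ = 0.57:
  ψ₂ = 0.570: g = 0.0420, g' = -0.499 → ψ₂ = 0.654
  ψ₂ = 0.654: g = 0.0024, g' = -0.444 → ψ₂ = 0.660
Converged at ψ₂ = 0.660.
  acetone: x = 0.071, y = 0.345
  n-heptane: x = 0.110, y = 0.130
  n-octane: x = 0.820, y = 0.525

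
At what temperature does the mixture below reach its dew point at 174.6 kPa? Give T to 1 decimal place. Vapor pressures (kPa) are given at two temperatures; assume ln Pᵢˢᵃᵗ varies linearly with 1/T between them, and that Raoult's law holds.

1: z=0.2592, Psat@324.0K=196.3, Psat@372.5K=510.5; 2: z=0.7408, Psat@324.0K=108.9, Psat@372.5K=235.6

T = 343.5 K

Dew-point temperature: Σzᵢ·P/Pᵢˢᵃᵗ(T) = 1. Interpolate ln Pᵢˢᵃᵗ = aᵢ + bᵢ/T.
  T = 324.0 K: ΣzᵢP/Pᵢˢᵃᵗ = 1.4183
  T = 372.5 K: ΣzᵢP/Pᵢˢᵃᵗ = 0.6376
  T = 348.2 K: ΣzᵢP/Pᵢˢᵃᵗ = 0.9251
  T = 336.1 K: ΣzᵢP/Pᵢˢᵃᵗ = 1.1365
  T = 342.1 K: ΣzᵢP/Pᵢˢᵃᵗ = 1.0244
  T = 345.1 K: ΣzᵢP/Pᵢˢᵃᵗ = 0.9739
  T = 343.6 K: ΣzᵢP/Pᵢˢᵃᵗ = 0.9987
Interpolating between 342.1 K and 343.6 K gives T ≈ 343.5 K.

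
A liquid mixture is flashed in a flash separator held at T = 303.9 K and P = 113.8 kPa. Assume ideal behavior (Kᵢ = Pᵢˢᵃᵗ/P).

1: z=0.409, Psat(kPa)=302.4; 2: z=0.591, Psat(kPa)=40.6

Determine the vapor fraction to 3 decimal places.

ψ = 0.279

Raoult's law: Kᵢ = Pᵢˢᵃᵗ/P = Pᵢˢᵃᵗ/113.8.
  K_1 = 302.4/113.8 = 2.65729, K_2 = 40.6/113.8 = 0.35677
Let ψ = V/F and solve Σ zᵢ(Kᵢ−1)/(1+ψ(Kᵢ−1)) = 0.
Check two-phase: ΣzᵢKᵢ = 1.298 > 1 and Σzᵢ/Kᵢ = 1.810 > 1, so g(0) = 0.298 > 0 and g(1) = -0.810 < 0.
Newton–Raphson from ψ = 0.39:
  ψ = 0.390: g = -0.0957, g' = -0.850 → ψ = 0.277
  ψ = 0.277: g = 0.0016, g' = -0.889 → ψ = 0.279
Converged at ψ = 0.279.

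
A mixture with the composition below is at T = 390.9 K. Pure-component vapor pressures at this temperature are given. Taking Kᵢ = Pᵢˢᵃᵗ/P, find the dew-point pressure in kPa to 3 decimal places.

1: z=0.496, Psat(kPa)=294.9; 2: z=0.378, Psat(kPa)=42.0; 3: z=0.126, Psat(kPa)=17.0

Pdew = 55.268 kPa

At the dew point ψ → 1, so Σzᵢ/Kᵢ = 1 with Kᵢ = Pᵢˢᵃᵗ/P ⇒ 1/P = Σzᵢ/Pᵢˢᵃᵗ.
1/P = 0.496/294.9 + 0.378/42.0 + 0.126/17.0 = 0.018094 ⇒ P = 55.268 kPa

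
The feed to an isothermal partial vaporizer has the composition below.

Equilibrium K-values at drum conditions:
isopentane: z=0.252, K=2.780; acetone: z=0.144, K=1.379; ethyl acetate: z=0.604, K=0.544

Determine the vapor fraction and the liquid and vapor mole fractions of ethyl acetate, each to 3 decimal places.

Rachford–Rice: g(ψ) = Σ zᵢ(Kᵢ−1)/(1+ψ(Kᵢ−1)) = 0.
g(0) = ΣzᵢKᵢ − 1 = 0.228 and g(1) = 1 − Σzᵢ/Kᵢ = -0.305, so a root lies in (0, 1).
Newton–Raphson from ψ = 0.57:
  ψ = 0.570: g = -0.1046, g' = -0.440 → ψ = 0.332
  ψ = 0.332: g = 0.0057, g' = -0.506 → ψ = 0.344
Converged at ψ = 0.344.
Compositions from xᵢ = zᵢ/(1+ψ(Kᵢ−1)), yᵢ = Kᵢxᵢ:
  isopentane: x = 0.156, y = 0.435
  acetone: x = 0.127, y = 0.176
  ethyl acetate: x = 0.716, y = 0.390

ψ = 0.344, x_ethyl acetate = 0.716, y_ethyl acetate = 0.390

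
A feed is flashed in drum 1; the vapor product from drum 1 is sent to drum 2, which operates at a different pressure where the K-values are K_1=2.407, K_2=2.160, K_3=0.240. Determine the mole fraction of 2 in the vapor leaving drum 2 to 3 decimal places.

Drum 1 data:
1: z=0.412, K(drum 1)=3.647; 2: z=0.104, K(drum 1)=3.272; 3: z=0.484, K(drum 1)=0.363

y_2 (drum 2) = 0.166

Drum 1:
Rachford–Rice: g(ψ₁) = Σ zᵢ(Kᵢ−1)/(1+ψ₁(Kᵢ−1)) = 0.
Check two-phase: ΣzᵢKᵢ = 2.019 > 1 and Σzᵢ/Kᵢ = 1.478 > 1, so g(0) = 1.019 > 0 and g(1) = -0.478 < 0.
Newton–Raphson from ψ₁ = 0.5:
  ψ₁ = 0.500: g = 0.1276, g' = -1.075 → ψ₁ = 0.619
  ψ₁ = 0.619: g = 0.0029, g' = -1.043 → ψ₁ = 0.621
Converged at ψ₁ = 0.621.
Drum-1 compositions:
  1: x = 0.156, y = 0.568
  2: x = 0.043, y = 0.141
  3: x = 0.801, y = 0.291
Drum-2 feed = drum-1 vapor: z₂ = (0.5681, 0.1411, 0.2908).
Drum 2:
Newton iteration, ψ₂⁰ = 0.5:
  ψ₂ = 0.500: g = 0.2163, g' = -0.901 → ψ₂ = 0.740
  ψ₂ = 0.740: g = -0.0257, g' = -1.203 → ψ₂ = 0.719
  ψ₂ = 0.719: g = -0.0006, g' = -1.151 → ψ₂ = 0.718
Converged at ψ₂ = 0.718.
  1: x = 0.283, y = 0.680
  2: x = 0.077, y = 0.166
  3: x = 0.641, y = 0.154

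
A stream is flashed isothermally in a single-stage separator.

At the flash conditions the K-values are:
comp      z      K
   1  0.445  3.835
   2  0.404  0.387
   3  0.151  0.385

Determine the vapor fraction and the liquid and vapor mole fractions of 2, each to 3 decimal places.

Material balance + equilibrium reduce to Σ zᵢ(Kᵢ−1)/(1+ψ(Kᵢ−1)) = 0.
g(0) = ΣzᵢKᵢ − 1 = 0.921 and g(1) = 1 − Σzᵢ/Kᵢ = -0.552, so a root lies in (0, 1).
Iterate (Newton) starting at ψ = 0.35:
  ψ = 0.350: g = 0.1996, g' = -1.240 → ψ = 0.511
  ψ = 0.511: g = 0.0192, g' = -1.040 → ψ = 0.529
  ψ = 0.529: g = 0.0001, g' = -1.030 → ψ = 0.530
Converged at ψ = 0.530.
Compositions from xᵢ = zᵢ/(1+ψ(Kᵢ−1)), yᵢ = Kᵢxᵢ:
  1: x = 0.178, y = 0.682
  2: x = 0.598, y = 0.231
  3: x = 0.224, y = 0.086

ψ = 0.530, x_2 = 0.598, y_2 = 0.231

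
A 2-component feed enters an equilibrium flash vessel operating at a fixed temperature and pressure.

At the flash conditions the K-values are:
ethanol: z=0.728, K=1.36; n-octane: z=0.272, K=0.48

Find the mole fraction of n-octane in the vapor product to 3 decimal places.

y_n-octane = 0.196

Material balance + equilibrium reduce to Σ zᵢ(Kᵢ−1)/(1+ψ(Kᵢ−1)) = 0.
Feasibility: ΣzᵢKᵢ = 1.121, Σzᵢ/Kᵢ = 1.102 — both > 1, two phases present.
Newton iteration, ψ⁰ = 0.5:
  ψ = 0.500: g = 0.0310, g' = -0.202 → ψ = 0.653
  ψ = 0.653: g = -0.0020, g' = -0.231 → ψ = 0.644
Converged at ψ = 0.644.
Compositions from xᵢ = zᵢ/(1+ψ(Kᵢ−1)), yᵢ = Kᵢxᵢ:
  ethanol: x = 0.591, y = 0.804
  n-octane: x = 0.409, y = 0.196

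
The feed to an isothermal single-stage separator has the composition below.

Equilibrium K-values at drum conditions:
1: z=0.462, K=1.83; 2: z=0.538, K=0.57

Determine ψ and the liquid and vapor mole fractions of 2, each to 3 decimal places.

Rachford–Rice: g(ψ) = Σ zᵢ(Kᵢ−1)/(1+ψ(Kᵢ−1)) = 0.
g(0) = ΣzᵢKᵢ − 1 = 0.152 and g(1) = 1 − Σzᵢ/Kᵢ = -0.196, so a root lies in (0, 1).
Binary case is linear: z₁(K₁−1)(1+ψ(K₂−1)) + z₂(K₂−1)(1+ψ(K₁−1)) = 0
⇒ ψ = [z₁(K₁−1)+z₂(K₂−1)] / [−(K₁−1)(K₂−1)] = 0.1521/0.3569 = 0.426
Compositions from xᵢ = zᵢ/(1+ψ(Kᵢ−1)), yᵢ = Kᵢxᵢ:
  1: x = 0.341, y = 0.625
  2: x = 0.659, y = 0.375

ψ = 0.426, x_2 = 0.659, y_2 = 0.375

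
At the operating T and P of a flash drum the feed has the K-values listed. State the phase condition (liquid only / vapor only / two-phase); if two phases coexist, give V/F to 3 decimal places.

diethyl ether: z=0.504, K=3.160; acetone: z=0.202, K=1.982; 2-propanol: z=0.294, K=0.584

ΣzᵢKᵢ = 2.165; Σzᵢ/Kᵢ = 0.765.
Since Σzᵢ/Kᵢ < 1 the mixture is above its dew point — single vapor phase.

vapor only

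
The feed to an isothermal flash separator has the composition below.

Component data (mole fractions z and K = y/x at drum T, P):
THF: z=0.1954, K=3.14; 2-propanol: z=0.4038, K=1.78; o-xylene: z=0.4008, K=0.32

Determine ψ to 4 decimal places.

Rachford–Rice: g(ψ) = Σ zᵢ(Kᵢ−1)/(1+ψ(Kᵢ−1)) = 0.
Check two-phase: ΣzᵢKᵢ = 1.4606 > 1 and Σzᵢ/Kᵢ = 1.5416 > 1, so g(0) = 0.4606 > 0 and g(1) = -0.5416 < 0.
Newton iteration, ψ⁰ = 0.39:
  ψ = 0.3900: g = 0.09852, g' = -0.7536 → ψ = 0.5207
  ψ = 0.5207: g = -0.00021, g' = -0.7686 → ψ = 0.5205
Converged at ψ = 0.5205.

ψ = 0.5205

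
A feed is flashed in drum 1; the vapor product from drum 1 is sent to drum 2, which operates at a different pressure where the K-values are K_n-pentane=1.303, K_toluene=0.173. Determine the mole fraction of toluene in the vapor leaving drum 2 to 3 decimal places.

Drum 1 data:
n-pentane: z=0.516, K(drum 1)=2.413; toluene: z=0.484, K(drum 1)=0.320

Drum 1:
Let ψ₁ = V/F and solve Σ zᵢ(Kᵢ−1)/(1+ψ₁(Kᵢ−1)) = 0.
Check two-phase: ΣzᵢKᵢ = 1.400 > 1 and Σzᵢ/Kᵢ = 1.726 > 1, so g(0) = 0.400 > 0 and g(1) = -0.726 < 0.
Newton–Raphson from ψ₁ = 0.57:
  ψ₁ = 0.570: g = -0.1336, g' = -0.913 → ψ₁ = 0.424
  ψ₁ = 0.424: g = -0.0062, g' = -0.845 → ψ₁ = 0.416
Converged at ψ₁ = 0.416.
Drum-1 compositions:
  n-pentane: x = 0.325, y = 0.784
  toluene: x = 0.675, y = 0.216
Drum-2 feed = drum-1 vapor: z₂ = (0.7840, 0.2160).
Drum 2:
Material balance + equilibrium reduce to Σ zᵢ(Kᵢ−1)/(1+ψ₂(Kᵢ−1)) = 0.
Feasibility: ΣzᵢKᵢ = 1.059, Σzᵢ/Kᵢ = 1.850 — both > 1, two phases present.
Binary case is linear: z₁(K₁−1)(1+ψ₂(K₂−1)) + z₂(K₂−1)(1+ψ₂(K₁−1)) = 0
⇒ ψ₂ = [z₁(K₁−1)+z₂(K₂−1)] / [−(K₁−1)(K₂−1)] = 0.0589/0.2506 = 0.235
  n-pentane: x = 0.732, y = 0.954
  toluene: x = 0.268, y = 0.046

y_toluene (drum 2) = 0.046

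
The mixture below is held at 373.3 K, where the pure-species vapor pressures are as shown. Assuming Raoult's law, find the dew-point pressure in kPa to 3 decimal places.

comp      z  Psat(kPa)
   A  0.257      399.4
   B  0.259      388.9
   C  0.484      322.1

Pdew = 355.608 kPa

At the dew point ψ → 1, so Σzᵢ/Kᵢ = 1 with Kᵢ = Pᵢˢᵃᵗ/P ⇒ 1/P = Σzᵢ/Pᵢˢᵃᵗ.
1/P = 0.257/399.4 + 0.259/388.9 + 0.484/322.1 = 0.002812 ⇒ P = 355.608 kPa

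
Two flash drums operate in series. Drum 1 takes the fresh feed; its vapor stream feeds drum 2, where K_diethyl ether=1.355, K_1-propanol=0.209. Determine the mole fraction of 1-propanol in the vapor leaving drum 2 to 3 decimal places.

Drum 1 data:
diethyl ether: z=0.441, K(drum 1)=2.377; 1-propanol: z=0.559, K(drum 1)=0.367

y_1-propanol (drum 2) = 0.065

Drum 1:
Let ψ₁ = V/F and solve Σ zᵢ(Kᵢ−1)/(1+ψ₁(Kᵢ−1)) = 0.
Feasibility: ΣzᵢKᵢ = 1.253, Σzᵢ/Kᵢ = 1.709 — both > 1, two phases present.
Newton iteration, ψ₁⁰ = 0.5:
  ψ₁ = 0.500: g = -0.1581, g' = -0.773 → ψ₁ = 0.295
  ψ₁ = 0.295: g = -0.0036, g' = -0.761 → ψ₁ = 0.291
Converged at ψ₁ = 0.291.
Drum-1 compositions:
  diethyl ether: x = 0.315, y = 0.749
  1-propanol: x = 0.685, y = 0.251
Drum-2 feed = drum-1 vapor: z₂ = (0.7486, 0.2514).
Drum 2:
Let ψ₂ = V/F and solve Σ zᵢ(Kᵢ−1)/(1+ψ₂(Kᵢ−1)) = 0.
Feasibility: ΣzᵢKᵢ = 1.067, Σzᵢ/Kᵢ = 1.755 — both > 1, two phases present.
Iterate (Newton) starting at ψ₂ = 0.42:
  ψ₂ = 0.420: g = -0.0666, g' = -0.424 → ψ₂ = 0.263
  ψ₂ = 0.263: g = -0.0081, g' = -0.330 → ψ₂ = 0.239
  ψ₂ = 0.239: g = -0.0001, g' = -0.319 → ψ₂ = 0.238
Converged at ψ₂ = 0.238.
  diethyl ether: x = 0.690, y = 0.935
  1-propanol: x = 0.310, y = 0.065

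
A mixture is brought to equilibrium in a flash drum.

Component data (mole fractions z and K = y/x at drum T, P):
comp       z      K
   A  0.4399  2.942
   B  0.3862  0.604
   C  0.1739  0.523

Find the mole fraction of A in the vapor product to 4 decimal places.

y_A = 0.5259

Let β = V/F and solve Σ zᵢ(Kᵢ−1)/(1+β(Kᵢ−1)) = 0.
Check two-phase: ΣzᵢKᵢ = 1.6184 > 1 and Σzᵢ/Kᵢ = 1.1214 > 1, so g(0) = 0.6184 > 0 and g(1) = -0.1214 < 0.
Newton iteration, β⁰ = 0.5:
  β = 0.5000: g = 0.13381, g' = -0.5894 → β = 0.7270
  β = 0.7270: g = 0.01245, g' = -0.4974 → β = 0.7520
  β = 0.7520: g = 0.00006, g' = -0.4931 → β = 0.7522
Converged at β = 0.7522.
Compositions from xᵢ = zᵢ/(1+β(Kᵢ−1)), yᵢ = Kᵢxᵢ:
  A: x = 0.1788, y = 0.5259
  B: x = 0.5500, y = 0.3322
  C: x = 0.2712, y = 0.1418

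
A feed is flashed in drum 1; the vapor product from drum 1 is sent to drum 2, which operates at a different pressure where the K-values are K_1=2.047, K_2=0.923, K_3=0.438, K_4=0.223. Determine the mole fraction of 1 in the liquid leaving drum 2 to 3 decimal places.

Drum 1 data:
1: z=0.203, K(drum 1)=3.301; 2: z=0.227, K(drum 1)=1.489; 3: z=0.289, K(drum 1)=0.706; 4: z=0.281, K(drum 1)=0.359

Drum 1:
Rachford–Rice: g(ψ₁) = Σ zᵢ(Kᵢ−1)/(1+ψ₁(Kᵢ−1)) = 0.
Check two-phase: ΣzᵢKᵢ = 1.313 > 1 and Σzᵢ/Kᵢ = 1.406 > 1, so g(0) = 0.313 > 0 and g(1) = -0.406 < 0.
Newton iteration, ψ₁⁰ = 0.42:
  ψ₁ = 0.420: g = -0.0138, g' = -0.564 → ψ₁ = 0.396
Converged at ψ₁ = 0.396.
Drum-1 compositions:
  1: x = 0.106, y = 0.351
  2: x = 0.190, y = 0.283
  3: x = 0.327, y = 0.231
  4: x = 0.377, y = 0.135
Drum-2 feed = drum-1 vapor: z₂ = (0.3507, 0.2832, 0.2309, 0.1352).
Drum 2:
Let ψ₂ = V/F and solve Σ zᵢ(Kᵢ−1)/(1+ψ₂(Kᵢ−1)) = 0.
Feasibility: ΣzᵢKᵢ = 1.111, Σzᵢ/Kᵢ = 1.611 — both > 1, two phases present.
Newton iteration, ψ₂⁰ = 0.5:
  ψ₂ = 0.500: g = -0.1339, g' = -0.527 → ψ₂ = 0.246
  ψ₂ = 0.246: g = -0.0106, g' = -0.468 → ψ₂ = 0.223
Converged at ψ₂ = 0.223.
  1: x = 0.284, y = 0.582
  2: x = 0.288, y = 0.266
  3: x = 0.264, y = 0.116
  4: x = 0.164, y = 0.036

x_1 (drum 2) = 0.284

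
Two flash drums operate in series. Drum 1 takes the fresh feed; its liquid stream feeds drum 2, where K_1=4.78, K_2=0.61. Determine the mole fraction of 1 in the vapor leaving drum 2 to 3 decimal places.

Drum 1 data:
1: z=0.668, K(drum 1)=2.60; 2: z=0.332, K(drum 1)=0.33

y_1 (drum 2) = 0.447

Drum 1:
Rachford–Rice: g(ψ₁) = Σ zᵢ(Kᵢ−1)/(1+ψ₁(Kᵢ−1)) = 0.
g(0) = ΣzᵢKᵢ − 1 = 0.846 and g(1) = 1 − Σzᵢ/Kᵢ = -0.263, so a root lies in (0, 1).
Binary case is linear: z₁(K₁−1)(1+ψ₁(K₂−1)) + z₂(K₂−1)(1+ψ₁(K₁−1)) = 0
⇒ ψ₁ = [z₁(K₁−1)+z₂(K₂−1)] / [−(K₁−1)(K₂−1)] = 0.8464/1.0720 = 0.790
Drum-1 compositions:
  1: x = 0.295, y = 0.767
  2: x = 0.705, y = 0.233
Drum-2 feed = drum-1 liquid: z₂ = (0.2952, 0.7048).
Drum 2:
Rachford–Rice: g(ψ₂) = Σ zᵢ(Kᵢ−1)/(1+ψ₂(Kᵢ−1)) = 0.
Check two-phase: ΣzᵢKᵢ = 1.841 > 1 and Σzᵢ/Kᵢ = 1.217 > 1, so g(0) = 0.841 > 0 and g(1) = -0.217 < 0.
Newton iteration, ψ₂⁰ = 0.65:
  ψ₂ = 0.650: g = -0.0455, g' = -0.545 → ψ₂ = 0.567
  ψ₂ = 0.567: g = 0.0023, g' = -0.604 → ψ₂ = 0.570
Converged at ψ₂ = 0.570.
  1: x = 0.094, y = 0.447
  2: x = 0.906, y = 0.553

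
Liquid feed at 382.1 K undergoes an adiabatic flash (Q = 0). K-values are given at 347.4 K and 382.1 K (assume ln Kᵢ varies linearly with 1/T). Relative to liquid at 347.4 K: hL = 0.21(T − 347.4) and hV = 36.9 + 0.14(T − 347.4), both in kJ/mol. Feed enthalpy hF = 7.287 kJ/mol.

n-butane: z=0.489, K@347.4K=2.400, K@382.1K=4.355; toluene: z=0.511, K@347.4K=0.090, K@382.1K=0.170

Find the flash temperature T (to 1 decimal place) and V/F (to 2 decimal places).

T = 348.8 K, V/F = 0.19

Adiabatic flash: solve Rachford–Rice at each trial T, then check hF = ψ·hV(T) + (1−ψ)·hL(T).
  T = 347.4 K: K = (2.400, 0.090), RR gives ψ = 0.172, H_out = 6.360 kJ/mol
  T = 382.1 K: K = (4.355, 0.170), RR gives ψ = 0.437, H_out = 22.346 kJ/mol
  T = 364.8 K: K = (3.282, 0.126), RR gives ψ = 0.335, H_out = 15.620 kJ/mol
  T = 356.1 K: K = (2.817, 0.107), RR gives ψ = 0.266, H_out = 11.490 kJ/mol
  T = 351.8 K: K = (2.605, 0.098), RR gives ψ = 0.224, H_out = 9.119 kJ/mol
  T = 349.6 K: K = (2.501, 0.094), RR gives ψ = 0.199, H_out = 7.788 kJ/mol
Linear interpolation between T = 347.4 (H_out = 6.360) and T = 349.6 (H_out = 7.788) on hF = 7.287 gives T ≈ 348.8 K, at which ψ = 0.19.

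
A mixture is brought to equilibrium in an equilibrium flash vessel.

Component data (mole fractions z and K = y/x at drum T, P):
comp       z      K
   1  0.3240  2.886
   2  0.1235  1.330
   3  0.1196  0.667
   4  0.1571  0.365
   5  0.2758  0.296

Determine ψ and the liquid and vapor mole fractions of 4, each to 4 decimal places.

ψ = 0.3169, x_4 = 0.1967, y_4 = 0.0718

Material balance + equilibrium reduce to Σ zᵢ(Kᵢ−1)/(1+ψ(Kᵢ−1)) = 0.
Check two-phase: ΣzᵢKᵢ = 1.3181 > 1 and Σzᵢ/Kᵢ = 1.7466 > 1, so g(0) = 0.3181 > 0 and g(1) = -0.7466 < 0.
Newton iteration, ψ⁰ = 0.42:
  ψ = 0.4200: g = -0.08125, g' = -0.7805 → ψ = 0.3159
  ψ = 0.3159: g = 0.00084, g' = -0.8053 → ψ = 0.3169
Converged at ψ = 0.3169.
Compositions from xᵢ = zᵢ/(1+ψ(Kᵢ−1)), yᵢ = Kᵢxᵢ:
  1: x = 0.2028, y = 0.5852
  2: x = 0.1118, y = 0.1487
  3: x = 0.1337, y = 0.0892
  4: x = 0.1967, y = 0.0718
  5: x = 0.3550, y = 0.1051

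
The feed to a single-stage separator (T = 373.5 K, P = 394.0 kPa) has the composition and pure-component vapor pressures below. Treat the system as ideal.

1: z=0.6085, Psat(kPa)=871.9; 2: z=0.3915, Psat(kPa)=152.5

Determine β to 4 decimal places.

Raoult's law: Kᵢ = Pᵢˢᵃᵗ/P = Pᵢˢᵃᵗ/394.0.
  K_1 = 871.9/394.0 = 2.212944, K_2 = 152.5/394.0 = 0.387056
Material balance + equilibrium reduce to Σ zᵢ(Kᵢ−1)/(1+β(Kᵢ−1)) = 0.
Check two-phase: ΣzᵢKᵢ = 1.4981 > 1 and Σzᵢ/Kᵢ = 1.2865 > 1, so g(0) = 0.4981 > 0 and g(1) = -0.2865 < 0.
Binary case is linear: z₁(K₁−1)(1+β(K₂−1)) + z₂(K₂−1)(1+β(K₁−1)) = 0
⇒ β = [z₁(K₁−1)+z₂(K₂−1)] / [−(K₁−1)(K₂−1)] = 0.49811/0.74347 = 0.6700

β = 0.6700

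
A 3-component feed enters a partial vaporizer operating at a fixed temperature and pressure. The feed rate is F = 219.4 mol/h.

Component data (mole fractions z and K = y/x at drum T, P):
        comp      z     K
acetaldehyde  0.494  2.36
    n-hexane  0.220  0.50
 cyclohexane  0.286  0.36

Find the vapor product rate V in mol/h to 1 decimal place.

V = 104.5 mol/h

Material balance + equilibrium reduce to Σ zᵢ(Kᵢ−1)/(1+ψ(Kᵢ−1)) = 0.
Feasibility: ΣzᵢKᵢ = 1.379, Σzᵢ/Kᵢ = 1.444 — both > 1, two phases present.
Newton–Raphson from ψ = 0.61:
  ψ = 0.610: g = -0.0913, g' = -0.702 → ψ = 0.480
  ψ = 0.480: g = -0.0024, g' = -0.674 → ψ = 0.476
Converged at ψ = 0.476.
Then V = ψ·F = 0.4764·219.4 = 104.5 mol/h and L = F − V = 114.9 mol/h.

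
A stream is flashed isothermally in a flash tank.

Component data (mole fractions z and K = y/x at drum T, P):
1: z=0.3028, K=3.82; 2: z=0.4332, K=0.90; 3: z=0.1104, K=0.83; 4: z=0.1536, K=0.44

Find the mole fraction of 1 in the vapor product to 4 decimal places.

Let ψ = V/F and solve Σ zᵢ(Kᵢ−1)/(1+ψ(Kᵢ−1)) = 0.
g(0) = ΣzᵢKᵢ − 1 = 0.7058 and g(1) = 1 − Σzᵢ/Kᵢ = -0.0427, so a root lies in (0, 1).
Iterate (Newton) starting at ψ = 0.5:
  ψ = 0.5000: g = 0.16874, g' = -0.5161 → ψ = 0.8269
  ψ = 0.8269: g = 0.02701, g' = -0.3935 → ψ = 0.8956
  ψ = 0.8956: g = -0.00007, g' = -0.3973 → ψ = 0.8954
Converged at ψ = 0.8954.
Compositions from xᵢ = zᵢ/(1+ψ(Kᵢ−1)), yᵢ = Kᵢxᵢ:
  1: x = 0.0859, y = 0.3281
  2: x = 0.4758, y = 0.4282
  3: x = 0.1302, y = 0.1081
  4: x = 0.3081, y = 0.1356

y_1 = 0.3281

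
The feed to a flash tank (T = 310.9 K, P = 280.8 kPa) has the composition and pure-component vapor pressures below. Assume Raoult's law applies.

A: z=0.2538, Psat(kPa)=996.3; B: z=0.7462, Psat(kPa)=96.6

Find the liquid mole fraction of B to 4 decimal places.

x_B = 0.7953

Raoult's law: Kᵢ = Pᵢˢᵃᵗ/P = Pᵢˢᵃᵗ/280.8.
  K_A = 996.3/280.8 = 3.548077, K_B = 96.6/280.8 = 0.344017
Rachford–Rice: g(ψ) = Σ zᵢ(Kᵢ−1)/(1+ψ(Kᵢ−1)) = 0.
Feasibility: ΣzᵢKᵢ = 1.1572, Σzᵢ/Kᵢ = 2.2406 — both > 1, two phases present.
Binary case is linear: z₁(K₁−1)(1+ψ(K₂−1)) + z₂(K₂−1)(1+ψ(K₁−1)) = 0
⇒ ψ = [z₁(K₁−1)+z₂(K₂−1)] / [−(K₁−1)(K₂−1)] = 0.15721/1.67149 = 0.0941
Compositions from xᵢ = zᵢ/(1+ψ(Kᵢ−1)), yᵢ = Kᵢxᵢ:
  A: x = 0.2047, y = 0.7264
  B: x = 0.7953, y = 0.2736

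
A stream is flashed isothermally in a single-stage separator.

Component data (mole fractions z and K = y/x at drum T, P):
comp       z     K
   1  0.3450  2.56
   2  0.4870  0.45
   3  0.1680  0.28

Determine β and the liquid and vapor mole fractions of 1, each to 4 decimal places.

β = 0.1604, x_1 = 0.2760, y_1 = 0.7065

Rachford–Rice: g(β) = Σ zᵢ(Kᵢ−1)/(1+β(Kᵢ−1)) = 0.
Check two-phase: ΣzᵢKᵢ = 1.1494 > 1 and Σzᵢ/Kᵢ = 1.8170 > 1, so g(0) = 0.1494 > 0 and g(1) = -0.8170 < 0.
Newton iteration, β⁰ = 0.5:
  β = 0.5000: g = -0.25609, g' = -0.7579 → β = 0.1621
  β = 0.1621: g = -0.00144, g' = -0.8241 → β = 0.1604
Converged at β = 0.1604.
Compositions from xᵢ = zᵢ/(1+β(Kᵢ−1)), yᵢ = Kᵢxᵢ:
  1: x = 0.2760, y = 0.7065
  2: x = 0.5341, y = 0.2403
  3: x = 0.1899, y = 0.0532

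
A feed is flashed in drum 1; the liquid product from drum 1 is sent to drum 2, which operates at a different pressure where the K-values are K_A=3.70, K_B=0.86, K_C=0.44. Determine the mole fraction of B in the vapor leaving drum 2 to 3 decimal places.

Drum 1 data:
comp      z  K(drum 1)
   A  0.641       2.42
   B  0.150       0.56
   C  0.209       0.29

Drum 1:
Rachford–Rice: g(ψ₁) = Σ zᵢ(Kᵢ−1)/(1+ψ₁(Kᵢ−1)) = 0.
Feasibility: ΣzᵢKᵢ = 1.696, Σzᵢ/Kᵢ = 1.253 — both > 1, two phases present.
Newton iteration, ψ₁⁰ = 0.63:
  ψ₁ = 0.630: g = 0.1206, g' = -0.761 → ψ₁ = 0.789
  ψ₁ = 0.789: g = -0.0089, g' = -0.900 → ψ₁ = 0.779
Converged at ψ₁ = 0.779.
Drum-1 compositions:
  A: x = 0.304, y = 0.737
  B: x = 0.228, y = 0.128
  C: x = 0.467, y = 0.136
Drum-2 feed = drum-1 liquid: z₂ = (0.3044, 0.2282, 0.4674).
Drum 2:
Iterate (Newton) starting at ψ₂ = 0.31:
  ψ₂ = 0.310: g = 0.0973, g' = -0.877 → ψ₂ = 0.421
  ψ₂ = 0.421: g = 0.0083, g' = -0.742 → ψ₂ = 0.432
Converged at ψ₂ = 0.432.
  A: x = 0.140, y = 0.520
  B: x = 0.243, y = 0.209
  C: x = 0.617, y = 0.271

y_B (drum 2) = 0.209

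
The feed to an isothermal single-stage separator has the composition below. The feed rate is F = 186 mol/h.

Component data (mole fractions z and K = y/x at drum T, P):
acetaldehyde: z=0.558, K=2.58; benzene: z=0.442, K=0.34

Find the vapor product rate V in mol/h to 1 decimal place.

V = 105.2 mol/h

Material balance + equilibrium reduce to Σ zᵢ(Kᵢ−1)/(1+ψ(Kᵢ−1)) = 0.
Check two-phase: ΣzᵢKᵢ = 1.590 > 1 and Σzᵢ/Kᵢ = 1.516 > 1, so g(0) = 0.590 > 0 and g(1) = -0.516 < 0.
Binary case is linear: z₁(K₁−1)(1+ψ(K₂−1)) + z₂(K₂−1)(1+ψ(K₁−1)) = 0
⇒ ψ = [z₁(K₁−1)+z₂(K₂−1)] / [−(K₁−1)(K₂−1)] = 0.5899/1.0428 = 0.566
Then V = ψ·F = 0.5657·186 = 105.2 mol/h and L = F − V = 80.8 mol/h.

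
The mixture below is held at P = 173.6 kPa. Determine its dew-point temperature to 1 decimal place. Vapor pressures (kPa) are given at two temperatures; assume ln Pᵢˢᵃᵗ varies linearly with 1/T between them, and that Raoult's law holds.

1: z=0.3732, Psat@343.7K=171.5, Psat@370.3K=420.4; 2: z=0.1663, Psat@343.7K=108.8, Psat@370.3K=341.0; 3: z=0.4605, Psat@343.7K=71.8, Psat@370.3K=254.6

Dew-point temperature: Σzᵢ·P/Pᵢˢᵃᵗ(T) = 1. Interpolate ln Pᵢˢᵃᵗ = aᵢ + bᵢ/T.
  T = 343.7 K: ΣzᵢP/Pᵢˢᵃᵗ = 1.7565
  T = 370.3 K: ΣzᵢP/Pᵢˢᵃᵗ = 0.5528
  T = 357.0 K: ΣzᵢP/Pᵢˢᵃᵗ = 0.9615
  T = 350.4 K: ΣzᵢP/Pᵢˢᵃᵗ = 1.2883
  T = 353.7 K: ΣzᵢP/Pᵢˢᵃᵗ = 1.1112
  T = 355.4 K: ΣzᵢP/Pᵢˢᵃᵗ = 1.0310
Interpolating between 355.4 K and 357.0 K gives T ≈ 356.1 K.

T = 356.1 K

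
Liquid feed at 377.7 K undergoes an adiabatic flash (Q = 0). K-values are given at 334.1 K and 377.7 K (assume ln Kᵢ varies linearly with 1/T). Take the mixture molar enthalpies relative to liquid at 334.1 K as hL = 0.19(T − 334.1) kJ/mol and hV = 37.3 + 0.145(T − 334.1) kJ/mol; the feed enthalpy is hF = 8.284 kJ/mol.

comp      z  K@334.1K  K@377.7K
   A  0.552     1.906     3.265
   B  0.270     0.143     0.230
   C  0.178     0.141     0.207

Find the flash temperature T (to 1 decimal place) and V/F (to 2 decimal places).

Adiabatic flash: solve Rachford–Rice at each trial T, then check hF = ψ·hV(T) + (1−ψ)·hL(T).
  T = 334.1 K: K = (1.906, 0.143, 0.141), RR gives ψ = 0.149, H_out = 5.559 kJ/mol
  T = 377.7 K: K = (3.265, 0.230, 0.207), RR gives ψ = 0.511, H_out = 26.327 kJ/mol
  T = 355.9 K: K = (2.536, 0.184, 0.173), RR gives ψ = 0.381, H_out = 17.985 kJ/mol
  T = 345.0 K: K = (2.209, 0.163, 0.157), RR gives ψ = 0.287, H_out = 12.626 kJ/mol
  T = 339.6 K: K = (2.056, 0.153, 0.149), RR gives ψ = 0.226, H_out = 9.416 kJ/mol
  T = 336.9 K: K = (1.981, 0.148, 0.145), RR gives ψ = 0.190, H_out = 7.611 kJ/mol
  T = 338.2 K: K = (2.017, 0.150, 0.147), RR gives ψ = 0.208, H_out = 8.499 kJ/mol
Linear interpolation between T = 336.9 (H_out = 7.611) and T = 338.2 (H_out = 8.499) on hF = 8.284 gives T ≈ 337.9 K, at which ψ = 0.20.

T = 337.9 K, V/F = 0.20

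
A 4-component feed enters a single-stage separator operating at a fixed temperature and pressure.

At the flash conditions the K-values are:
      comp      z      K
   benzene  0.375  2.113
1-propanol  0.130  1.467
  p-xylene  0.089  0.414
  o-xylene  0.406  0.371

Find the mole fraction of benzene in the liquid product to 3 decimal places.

Newton iteration, V/F⁰ = 0.68:
  V/F = 0.680: g = -0.2493, g' = -0.742 → V/F = 0.344
  V/F = 0.344: g = -0.0370, g' = -0.573 → V/F = 0.279
Converged at V/F = 0.279.
Compositions from xᵢ = zᵢ/(1+V/F(Kᵢ−1)), yᵢ = Kᵢxᵢ:
  benzene: x = 0.286, y = 0.605
  1-propanol: x = 0.115, y = 0.169
  p-xylene: x = 0.106, y = 0.044
  o-xylene: x = 0.492, y = 0.183

x_benzene = 0.286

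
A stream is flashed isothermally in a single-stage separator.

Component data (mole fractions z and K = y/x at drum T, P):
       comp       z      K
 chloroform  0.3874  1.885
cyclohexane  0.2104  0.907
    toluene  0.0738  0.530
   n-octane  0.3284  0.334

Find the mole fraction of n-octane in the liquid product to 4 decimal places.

x_n-octane = 0.3664

Rachford–Rice: g(β) = Σ zᵢ(Kᵢ−1)/(1+β(Kᵢ−1)) = 0.
g(0) = ΣzᵢKᵢ − 1 = 0.0699 and g(1) = 1 − Σzᵢ/Kᵢ = -0.5600, so a root lies in (0, 1).
Iterate (Newton) starting at β = 0.5:
  β = 0.5000: g = -0.15609, g' = -0.5031 → β = 0.1897
  β = 0.1897: g = -0.01479, g' = -0.4348 → β = 0.1557
  β = 0.1557: g = 0.00002, g' = -0.4365 → β = 0.1558
Converged at β = 0.1558.
Compositions from xᵢ = zᵢ/(1+β(Kᵢ−1)), yᵢ = Kᵢxᵢ:
  chloroform: x = 0.3405, y = 0.6418
  cyclohexane: x = 0.2135, y = 0.1936
  toluene: x = 0.0796, y = 0.0422
  n-octane: x = 0.3664, y = 0.1224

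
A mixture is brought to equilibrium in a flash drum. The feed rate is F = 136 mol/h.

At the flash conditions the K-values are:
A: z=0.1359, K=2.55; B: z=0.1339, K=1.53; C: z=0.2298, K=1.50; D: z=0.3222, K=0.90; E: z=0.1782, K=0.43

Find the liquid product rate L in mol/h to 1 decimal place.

L = 25.4 mol/h

Rachford–Rice: g(V/F) = Σ zᵢ(Kᵢ−1)/(1+V/F(Kᵢ−1)) = 0.
Check two-phase: ΣzᵢKᵢ = 1.2627 > 1 and Σzᵢ/Kᵢ = 1.0664 > 1, so g(0) = 0.2627 > 0 and g(1) = -0.0664 < 0.
Newton–Raphson from V/F = 0.5:
  V/F = 0.5000: g = 0.09072, g' = -0.2807 → V/F = 0.8232
  V/F = 0.8232: g = -0.00310, g' = -0.3194 → V/F = 0.8134
Converged at V/F = 0.8134.
Then V = V/F·F = 0.8134·136 = 110.6 mol/h and L = F − V = 25.4 mol/h.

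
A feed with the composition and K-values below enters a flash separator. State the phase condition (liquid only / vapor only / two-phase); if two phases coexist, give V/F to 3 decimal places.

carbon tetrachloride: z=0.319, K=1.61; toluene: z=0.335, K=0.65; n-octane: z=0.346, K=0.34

liquid only

ΣzᵢKᵢ = 0.849; Σzᵢ/Kᵢ = 1.731.
Since ΣzᵢKᵢ < 1 the mixture is below its bubble point — single liquid phase.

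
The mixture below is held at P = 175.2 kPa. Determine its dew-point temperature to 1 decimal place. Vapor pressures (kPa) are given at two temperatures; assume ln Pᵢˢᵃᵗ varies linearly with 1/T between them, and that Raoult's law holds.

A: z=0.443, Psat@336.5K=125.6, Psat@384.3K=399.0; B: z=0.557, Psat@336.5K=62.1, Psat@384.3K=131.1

Dew-point temperature: Σzᵢ·P/Pᵢˢᵃᵗ(T) = 1. Interpolate ln Pᵢˢᵃᵗ = aᵢ + bᵢ/T.
  T = 336.5 K: ΣzᵢP/Pᵢˢᵃᵗ = 2.1894
  T = 384.3 K: ΣzᵢP/Pᵢˢᵃᵗ = 0.9389
  T = 360.4 K: ΣzᵢP/Pᵢˢᵃᵗ = 1.3887
  T = 372.4 K: ΣzᵢP/Pᵢˢᵃᵗ = 1.1329
  T = 378.4 K: ΣzᵢP/Pᵢˢᵃᵗ = 1.0288
  T = 381.4 K: ΣzᵢP/Pᵢˢᵃᵗ = 0.9817
  T = 379.9 K: ΣzᵢP/Pᵢˢᵃᵗ = 1.0049
Interpolating between 379.9 K and 381.4 K gives T ≈ 380.2 K.

T = 380.2 K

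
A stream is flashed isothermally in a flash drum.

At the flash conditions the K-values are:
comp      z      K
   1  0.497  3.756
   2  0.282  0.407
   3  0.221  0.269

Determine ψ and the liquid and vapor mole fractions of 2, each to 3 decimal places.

ψ = 0.573, x_2 = 0.427, y_2 = 0.174

Let ψ = V/F and solve Σ zᵢ(Kᵢ−1)/(1+ψ(Kᵢ−1)) = 0.
Check two-phase: ΣzᵢKᵢ = 2.041 > 1 and Σzᵢ/Kᵢ = 1.647 > 1, so g(0) = 1.041 > 0 and g(1) = -0.647 < 0.
Iterate (Newton) starting at ψ = 0.66:
  ψ = 0.660: g = -0.1010, g' = -1.184 → ψ = 0.575
  ψ = 0.575: g = -0.0021, g' = -1.145 → ψ = 0.573
Converged at ψ = 0.573.
Compositions from xᵢ = zᵢ/(1+ψ(Kᵢ−1)), yᵢ = Kᵢxᵢ:
  1: x = 0.193, y = 0.724
  2: x = 0.427, y = 0.174
  3: x = 0.380, y = 0.102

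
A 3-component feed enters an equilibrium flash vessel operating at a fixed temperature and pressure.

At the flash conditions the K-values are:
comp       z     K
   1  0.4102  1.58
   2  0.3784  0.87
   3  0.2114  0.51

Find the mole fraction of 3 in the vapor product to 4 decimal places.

y_3 = 0.1401

Newton iteration, ψ⁰ = 0.5:
  ψ = 0.5000: g = -0.00538, g' = -0.1793 → ψ = 0.4700
  ψ = 0.4700: g = -0.00002, g' = -0.1781 → ψ = 0.4699
Converged at ψ = 0.4699.
Compositions from xᵢ = zᵢ/(1+ψ(Kᵢ−1)), yᵢ = Kᵢxᵢ:
  1: x = 0.3223, y = 0.5093
  2: x = 0.4030, y = 0.3506
  3: x = 0.2746, y = 0.1401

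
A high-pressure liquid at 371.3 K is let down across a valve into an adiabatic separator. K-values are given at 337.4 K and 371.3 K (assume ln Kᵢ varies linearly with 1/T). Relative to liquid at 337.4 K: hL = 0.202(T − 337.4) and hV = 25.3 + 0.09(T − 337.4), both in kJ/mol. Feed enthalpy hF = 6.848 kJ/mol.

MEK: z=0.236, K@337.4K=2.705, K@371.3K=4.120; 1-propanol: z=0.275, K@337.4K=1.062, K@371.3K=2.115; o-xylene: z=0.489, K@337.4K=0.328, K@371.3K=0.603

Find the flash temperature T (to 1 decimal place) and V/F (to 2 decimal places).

T = 342.9 K, V/F = 0.23

Adiabatic flash: solve Rachford–Rice at each trial T, then check hF = ψ·hV(T) + (1−ψ)·hL(T).
  T = 337.4 K: K = (2.705, 1.062, 0.328), RR gives ψ = 0.111, H_out = 2.815 kJ/mol
  T = 371.3 K: K = (4.120, 2.115, 0.603), RR gives ψ = 1.000, H_out = 28.351 kJ/mol
  T = 354.4 K: K = (3.374, 1.525, 0.452), RR gives ψ = 0.502, H_out = 15.176 kJ/mol
  T = 345.9 K: K = (3.029, 1.278, 0.386), RR gives ψ = 0.301, H_out = 9.043 kJ/mol
  T = 341.6 K: K = (2.863, 1.165, 0.356), RR gives ψ = 0.204, H_out = 5.913 kJ/mol
  T = 343.8 K: K = (2.947, 1.222, 0.371), RR gives ψ = 0.253, H_out = 7.519 kJ/mol
Linear interpolation between T = 341.6 (H_out = 5.913) and T = 343.8 (H_out = 7.519) on hF = 6.848 gives T ≈ 342.9 K, at which ψ = 0.23.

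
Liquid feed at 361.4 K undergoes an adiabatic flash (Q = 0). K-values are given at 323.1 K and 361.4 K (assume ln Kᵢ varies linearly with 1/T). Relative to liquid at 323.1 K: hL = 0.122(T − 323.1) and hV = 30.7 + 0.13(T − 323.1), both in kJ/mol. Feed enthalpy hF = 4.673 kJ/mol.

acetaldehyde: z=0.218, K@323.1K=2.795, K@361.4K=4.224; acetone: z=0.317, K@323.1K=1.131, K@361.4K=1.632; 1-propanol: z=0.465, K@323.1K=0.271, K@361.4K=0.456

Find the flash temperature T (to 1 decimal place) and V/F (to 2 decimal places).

Adiabatic flash: solve Rachford–Rice at each trial T, then check hF = ψ·hV(T) + (1−ψ)·hL(T).
  T = 323.1 K: K = (2.795, 1.131, 0.271), RR gives ψ = 0.109, H_out = 3.345 kJ/mol
  T = 361.4 K: K = (4.224, 1.632, 0.456), RR gives ψ = 0.615, H_out = 23.730 kJ/mol
  T = 342.2 K: K = (3.474, 1.372, 0.356), RR gives ψ = 0.360, H_out = 13.427 kJ/mol
  T = 332.6 K: K = (3.124, 1.248, 0.312), RR gives ψ = 0.237, H_out = 8.453 kJ/mol
  T = 327.9 K: K = (2.959, 1.190, 0.291), RR gives ψ = 0.175, H_out = 5.965 kJ/mol
  T = 325.5 K: K = (2.876, 1.160, 0.281), RR gives ψ = 0.142, H_out = 4.667 kJ/mol
Linear interpolation between T = 325.5 (H_out = 4.667) and T = 327.9 (H_out = 5.965) on hF = 4.673 gives T ≈ 325.5 K, at which ψ = 0.14.

T = 325.5 K, V/F = 0.14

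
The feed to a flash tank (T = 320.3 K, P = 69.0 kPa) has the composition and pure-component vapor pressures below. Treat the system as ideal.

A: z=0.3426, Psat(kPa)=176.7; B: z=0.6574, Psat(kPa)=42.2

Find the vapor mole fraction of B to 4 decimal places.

y_B = 0.4897

Raoult's law: Kᵢ = Pᵢˢᵃᵗ/P = Pᵢˢᵃᵗ/69.0.
  K_A = 176.7/69.0 = 2.560870, K_B = 42.2/69.0 = 0.611594
Rachford–Rice: g(ψ) = Σ zᵢ(Kᵢ−1)/(1+ψ(Kᵢ−1)) = 0.
g(0) = ΣzᵢKᵢ − 1 = 0.2794 and g(1) = 1 − Σzᵢ/Kᵢ = -0.2087, so a root lies in (0, 1).
Binary case is linear: z₁(K₁−1)(1+ψ(K₂−1)) + z₂(K₂−1)(1+ψ(K₁−1)) = 0
⇒ ψ = [z₁(K₁−1)+z₂(K₂−1)] / [−(K₁−1)(K₂−1)] = 0.27942/0.60625 = 0.4609
Compositions from xᵢ = zᵢ/(1+ψ(Kᵢ−1)), yᵢ = Kᵢxᵢ:
  A: x = 0.1993, y = 0.5103
  B: x = 0.8007, y = 0.4897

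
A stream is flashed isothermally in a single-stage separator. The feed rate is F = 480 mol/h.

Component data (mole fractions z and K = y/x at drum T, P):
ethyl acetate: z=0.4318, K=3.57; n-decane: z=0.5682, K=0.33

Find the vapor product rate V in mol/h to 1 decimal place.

V = 203.2 mol/h

Material balance + equilibrium reduce to Σ zᵢ(Kᵢ−1)/(1+ψ(Kᵢ−1)) = 0.
Feasibility: ΣzᵢKᵢ = 1.7290, Σzᵢ/Kᵢ = 1.8428 — both > 1, two phases present.
Binary case is linear: z₁(K₁−1)(1+ψ(K₂−1)) + z₂(K₂−1)(1+ψ(K₁−1)) = 0
⇒ ψ = [z₁(K₁−1)+z₂(K₂−1)] / [−(K₁−1)(K₂−1)] = 0.72903/1.72190 = 0.4234
Then V = ψ·F = 0.4234·480 = 203.2 mol/h and L = F − V = 276.8 mol/h.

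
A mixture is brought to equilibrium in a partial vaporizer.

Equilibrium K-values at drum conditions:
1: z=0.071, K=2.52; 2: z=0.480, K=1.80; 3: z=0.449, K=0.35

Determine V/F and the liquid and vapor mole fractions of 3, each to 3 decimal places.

Newton–Raphson from V/F = 0.5:
  V/F = 0.500: g = -0.0968, g' = -0.626 → V/F = 0.345
  V/F = 0.345: g = -0.0047, g' = -0.575 → V/F = 0.337
Converged at V/F = 0.337.
Compositions from xᵢ = zᵢ/(1+V/F(Kᵢ−1)), yᵢ = Kᵢxᵢ:
  1: x = 0.047, y = 0.118
  2: x = 0.378, y = 0.680
  3: x = 0.575, y = 0.201

V/F = 0.337, x_3 = 0.575, y_3 = 0.201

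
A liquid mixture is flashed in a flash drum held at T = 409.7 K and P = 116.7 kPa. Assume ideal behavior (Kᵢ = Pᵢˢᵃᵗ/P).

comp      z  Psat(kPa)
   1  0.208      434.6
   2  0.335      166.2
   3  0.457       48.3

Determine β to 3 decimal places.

β = 0.466

Raoult's law: Kᵢ = Pᵢˢᵃᵗ/P = Pᵢˢᵃᵗ/116.7.
  K_1 = 434.6/116.7 = 3.72408, K_2 = 166.2/116.7 = 1.42416, K_3 = 48.3/116.7 = 0.41388
Let β = V/F and solve Σ zᵢ(Kᵢ−1)/(1+β(Kᵢ−1)) = 0.
Feasibility: ΣzᵢKᵢ = 1.441, Σzᵢ/Kᵢ = 1.395 — both > 1, two phases present.
Newton–Raphson from β = 0.5:
  β = 0.500: g = -0.0218, g' = -0.632 → β = 0.466
Converged at β = 0.466.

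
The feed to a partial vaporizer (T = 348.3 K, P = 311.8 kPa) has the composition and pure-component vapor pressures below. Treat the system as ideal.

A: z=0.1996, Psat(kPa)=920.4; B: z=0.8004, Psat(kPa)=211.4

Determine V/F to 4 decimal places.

Raoult's law: Kᵢ = Pᵢˢᵃᵗ/P = Pᵢˢᵃᵗ/311.8.
  K_A = 920.4/311.8 = 2.951892, K_B = 211.4/311.8 = 0.677999
Material balance + equilibrium reduce to Σ zᵢ(Kᵢ−1)/(1+V/F(Kᵢ−1)) = 0.
Check two-phase: ΣzᵢKᵢ = 1.1319 > 1 and Σzᵢ/Kᵢ = 1.2482 > 1, so g(0) = 0.1319 > 0 and g(1) = -0.2482 < 0.
Binary case is linear: z₁(K₁−1)(1+V/F(K₂−1)) + z₂(K₂−1)(1+V/F(K₁−1)) = 0
⇒ V/F = [z₁(K₁−1)+z₂(K₂−1)] / [−(K₁−1)(K₂−1)] = 0.13187/0.62851 = 0.2098

V/F = 0.2098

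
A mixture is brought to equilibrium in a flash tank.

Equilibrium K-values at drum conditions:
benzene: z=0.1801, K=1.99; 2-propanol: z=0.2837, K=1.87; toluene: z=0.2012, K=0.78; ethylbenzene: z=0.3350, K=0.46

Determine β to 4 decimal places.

β = 0.4834

Rachford–Rice: g(β) = Σ zᵢ(Kᵢ−1)/(1+β(Kᵢ−1)) = 0.
Check two-phase: ΣzᵢKᵢ = 1.2000 > 1 and Σzᵢ/Kᵢ = 1.2284 > 1, so g(0) = 0.2000 > 0 and g(1) = -0.2284 < 0.
Iterate (Newton) starting at β = 0.41:
  β = 0.4100: g = 0.02776, g' = -0.3789 → β = 0.4833
  β = 0.4833: g = 0.00006, g' = -0.3782 → β = 0.4834
Converged at β = 0.4834.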